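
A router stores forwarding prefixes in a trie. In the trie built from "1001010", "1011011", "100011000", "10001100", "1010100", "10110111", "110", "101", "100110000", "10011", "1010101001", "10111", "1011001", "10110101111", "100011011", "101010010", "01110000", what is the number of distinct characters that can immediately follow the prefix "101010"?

2

Follow the path "101010" to its node, then look at its outgoing edges.
Characters that immediately follow "101010" among the stored strings: {0, 1}.
That node has 2 child edges.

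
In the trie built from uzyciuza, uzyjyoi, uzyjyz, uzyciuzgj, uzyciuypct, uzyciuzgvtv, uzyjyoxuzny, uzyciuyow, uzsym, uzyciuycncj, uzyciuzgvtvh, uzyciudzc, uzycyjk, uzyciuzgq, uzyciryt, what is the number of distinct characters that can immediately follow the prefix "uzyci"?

2

The children of the "uzyci" node are the distinct next characters among strings starting with "uzyci".
Characters that immediately follow "uzyci" among the stored strings: {r, u}.
That node has 2 child edges.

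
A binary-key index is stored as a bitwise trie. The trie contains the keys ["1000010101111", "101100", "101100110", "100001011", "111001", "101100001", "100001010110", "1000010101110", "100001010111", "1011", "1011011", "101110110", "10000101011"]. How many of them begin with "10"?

Walk to "10"; the words in its subtree are exactly those with that prefix.
Matches: "10000101011", "100001010110", "100001010111", "1000010101110", "1000010101111", "100001011", "1011", "101100", "101100001", "101100110", "1011011", "101110110"
Count: 12

12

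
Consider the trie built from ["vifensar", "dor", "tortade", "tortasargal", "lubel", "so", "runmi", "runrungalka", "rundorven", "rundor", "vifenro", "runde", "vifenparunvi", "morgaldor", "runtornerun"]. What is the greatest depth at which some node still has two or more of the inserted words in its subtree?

Equivalently: take the maximum, over all pairs, of their longest common prefix length.
e.g. "rundor" and "rundorven" share the prefix "rundor" of length 6; no pair shares a longer one.
Longest shared-prefix length: 6

6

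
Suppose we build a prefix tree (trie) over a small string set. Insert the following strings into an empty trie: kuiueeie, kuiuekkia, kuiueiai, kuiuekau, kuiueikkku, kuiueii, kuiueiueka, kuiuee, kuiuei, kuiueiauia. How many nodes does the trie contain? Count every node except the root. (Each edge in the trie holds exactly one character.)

Trie structure (* marks end of a word):
(root)
└─ k
   └─ u
      └─ i
         └─ u
            └─ e
               ├─ e *
               │  └─ i
               │     └─ e *
               ├─ i *
               │  ├─ a
               │  │  ├─ i *
               │  │  └─ u
               │  │     └─ i
               │  │        └─ a *
               │  ├─ i *
               │  ├─ k
               │  │  └─ k
               │  │     └─ k
               │  │        └─ u *
               │  └─ u
               │     └─ e
               │        └─ k
               │           └─ a *
               └─ k
                  ├─ a
                  │  └─ u *
                  └─ k
                     └─ i
                        └─ a *
Counting every labelled node above: 29.

29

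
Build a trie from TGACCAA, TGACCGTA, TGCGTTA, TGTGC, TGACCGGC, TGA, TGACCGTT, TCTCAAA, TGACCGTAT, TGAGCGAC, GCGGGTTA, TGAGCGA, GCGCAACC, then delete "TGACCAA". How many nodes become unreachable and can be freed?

2

A node on "TGACCAA"'s path can go only if nothing else ends at it or branches off below it.
The suffix "AA" (2 nodes) is used only by "TGACCAA"; the node for "TGACC" still has the child "G", so pruning stops there.
Nodes removed: 2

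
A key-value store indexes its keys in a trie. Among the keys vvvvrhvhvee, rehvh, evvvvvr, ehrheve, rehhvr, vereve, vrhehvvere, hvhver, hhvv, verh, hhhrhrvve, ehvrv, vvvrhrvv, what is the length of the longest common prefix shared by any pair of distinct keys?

3

The deepest shared node is where two words last agree before diverging.
e.g. "rehhvr" and "rehvh" share the prefix "reh" of length 3; no pair shares a longer one.
Longest shared-prefix length: 3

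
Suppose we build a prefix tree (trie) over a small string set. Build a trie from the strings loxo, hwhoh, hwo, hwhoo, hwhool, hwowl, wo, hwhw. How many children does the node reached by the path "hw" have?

2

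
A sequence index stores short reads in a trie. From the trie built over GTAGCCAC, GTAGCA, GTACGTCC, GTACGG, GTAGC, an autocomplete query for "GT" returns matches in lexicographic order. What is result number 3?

GTAGC

Filter for "GT…" and sort: "GTACGG", "GTACGTCC", "GTAGC", "GTAGCA", "GTAGCCAC"
The 3rd is GTAGC.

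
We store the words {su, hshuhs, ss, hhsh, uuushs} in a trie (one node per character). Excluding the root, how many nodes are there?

18

For each word, the new-node count is its length minus the longest prefix already in the trie:
  "su" → 2 new (s, u)
  "hshuhs" → 6 new (h, s, h, u, h, s)
  "ss" → prefix "s" already present; 1 new (s)
  "hhsh" → prefix "h" already present; 3 new (h, s, h)
  "uuushs" → 6 new (u, u, u, s, h, s)
Total nodes = 2 + 6 + 1 + 3 + 6 = 18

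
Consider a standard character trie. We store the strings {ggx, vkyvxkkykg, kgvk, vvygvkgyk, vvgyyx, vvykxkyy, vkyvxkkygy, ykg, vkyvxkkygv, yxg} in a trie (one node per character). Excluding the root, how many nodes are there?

42

For each word, the new-node count is its length minus the longest prefix already in the trie:
  "ggx" → 3 new (g, g, x)
  "vkyvxkkykg" → 10 new (v, k, y, v, x, k, k, y, k, g)
  "kgvk" → 4 new (k, g, v, k)
  "vvygvkgyk" → prefix "v" already present; 8 new (v, y, g, v, k, g, y, k)
  "vvgyyx" → prefix "vv" already present; 4 new (g, y, y, x)
  "vvykxkyy" → prefix "vvy" already present; 5 new (k, x, k, y, y)
  "vkyvxkkygy" → prefix "vkyvxkky" already present; 2 new (g, y)
  "ykg" → 3 new (y, k, g)
  "vkyvxkkygv" → prefix "vkyvxkkyg" already present; 1 new (v)
  "yxg" → prefix "y" already present; 2 new (x, g)
Total nodes = 3 + 10 + 4 + 8 + 4 + 5 + 2 + 3 + 1 + 2 = 42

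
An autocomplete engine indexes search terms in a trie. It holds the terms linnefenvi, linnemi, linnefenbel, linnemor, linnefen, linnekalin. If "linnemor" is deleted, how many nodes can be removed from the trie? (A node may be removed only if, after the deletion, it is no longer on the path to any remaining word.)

2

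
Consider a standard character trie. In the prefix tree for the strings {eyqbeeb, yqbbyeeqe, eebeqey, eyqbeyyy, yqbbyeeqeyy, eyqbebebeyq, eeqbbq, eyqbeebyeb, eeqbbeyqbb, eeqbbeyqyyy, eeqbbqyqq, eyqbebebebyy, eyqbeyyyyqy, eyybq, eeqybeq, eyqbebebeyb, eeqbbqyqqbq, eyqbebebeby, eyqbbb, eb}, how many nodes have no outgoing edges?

14

A leaf is a node with no children — equivalently, the end of a word that is not a proper prefix of any other stored word.
Those words: "eb", "eebeqey", "eeqbbeyqbb", "eeqbbeyqyyy", "eeqbbqyqqbq", "eeqybeq", "eyqbbb", "eyqbebebebyy", "eyqbebebeyb", "eyqbebebeyq", "eyqbeebyeb", "eyqbeyyyyqy", "eyybq", "yqbbyeeqeyy"
Leaf count: 14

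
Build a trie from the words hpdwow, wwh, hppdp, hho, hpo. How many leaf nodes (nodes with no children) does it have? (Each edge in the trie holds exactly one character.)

5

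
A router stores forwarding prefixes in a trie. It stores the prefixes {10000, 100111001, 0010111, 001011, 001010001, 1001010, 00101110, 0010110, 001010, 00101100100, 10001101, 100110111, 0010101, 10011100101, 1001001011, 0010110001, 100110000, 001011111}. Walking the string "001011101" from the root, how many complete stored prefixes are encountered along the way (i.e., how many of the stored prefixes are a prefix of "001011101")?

3

Check each prefix of "001011101" against the stored set — each match is an end-marker on the path.
Prefixes of the query that are stored words: "001011", "0010111", "00101110"
Count: 3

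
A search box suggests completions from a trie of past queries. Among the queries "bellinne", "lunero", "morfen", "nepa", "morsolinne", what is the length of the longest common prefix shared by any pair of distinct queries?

3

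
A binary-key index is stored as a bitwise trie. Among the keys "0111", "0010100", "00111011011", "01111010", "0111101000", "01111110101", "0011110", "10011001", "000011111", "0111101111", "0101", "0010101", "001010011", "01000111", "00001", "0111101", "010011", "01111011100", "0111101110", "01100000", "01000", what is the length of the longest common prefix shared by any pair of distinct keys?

10

The deepest shared node is where two words last agree before diverging.
e.g. "0111101110" and "01111011100" share the prefix "0111101110" of length 10; no pair shares a longer one.
Longest shared-prefix length: 10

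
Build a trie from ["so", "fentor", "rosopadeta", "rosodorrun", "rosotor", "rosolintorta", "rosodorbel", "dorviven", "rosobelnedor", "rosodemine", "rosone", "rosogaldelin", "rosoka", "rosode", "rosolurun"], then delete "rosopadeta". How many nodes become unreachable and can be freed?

Walk "rosopadeta" from the leaf back toward the root, removing each node that no remaining word uses.
The suffix "padeta" (6 nodes) is used only by "rosopadeta"; the node for "roso" still has the child "d", so pruning stops there.
Nodes removed: 6

6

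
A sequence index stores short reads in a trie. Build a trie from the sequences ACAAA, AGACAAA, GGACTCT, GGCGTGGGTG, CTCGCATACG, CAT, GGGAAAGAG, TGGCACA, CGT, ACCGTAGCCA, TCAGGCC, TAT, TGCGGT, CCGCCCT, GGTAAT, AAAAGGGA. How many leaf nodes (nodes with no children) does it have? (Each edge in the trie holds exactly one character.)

A leaf is a node with no children — equivalently, the end of a word that is not a proper prefix of any other stored word.
Those words: "AAAAGGGA", "ACAAA", "ACCGTAGCCA", "AGACAAA", "CAT", "CCGCCCT", "CGT", "CTCGCATACG", "GGACTCT", "GGCGTGGGTG", "GGGAAAGAG", "GGTAAT", "TAT", "TCAGGCC", "TGCGGT", "TGGCACA"
Leaf count: 16

16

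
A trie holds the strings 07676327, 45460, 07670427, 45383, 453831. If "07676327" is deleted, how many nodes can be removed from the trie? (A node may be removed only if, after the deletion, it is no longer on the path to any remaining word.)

Walk "07676327" from the leaf back toward the root, removing each node that no remaining word uses.
The suffix "6327" (4 nodes) is used only by "07676327"; the node for "0767" still has the child "0", so pruning stops there.
Nodes removed: 4

4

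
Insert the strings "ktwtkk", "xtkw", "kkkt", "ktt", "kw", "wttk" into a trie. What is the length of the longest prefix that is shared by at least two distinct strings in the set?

The deepest shared node is where two words last agree before diverging.
e.g. "ktt" and "ktwtkk" share the prefix "kt" of length 2; no pair shares a longer one.
Longest shared-prefix length: 2

2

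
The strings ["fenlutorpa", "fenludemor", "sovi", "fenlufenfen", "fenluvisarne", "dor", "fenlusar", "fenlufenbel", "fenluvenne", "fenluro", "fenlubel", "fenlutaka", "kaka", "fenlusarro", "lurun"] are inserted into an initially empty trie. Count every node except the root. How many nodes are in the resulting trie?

For each word, the new-node count is its length minus the longest prefix already in the trie:
  "fenlutorpa" → 10 new (f, e, n, l, u, t, o, r, p, a)
  "fenludemor" → prefix "fenlu" already present; 5 new (d, e, m, o, r)
  "sovi" → 4 new (s, o, v, i)
  "fenlufenfen" → prefix "fenlu" already present; 6 new (f, e, n, f, e, n)
  "fenluvisarne" → prefix "fenlu" already present; 7 new (v, i, s, a, r, n, e)
  "dor" → 3 new (d, o, r)
  "fenlusar" → prefix "fenlu" already present; 3 new (s, a, r)
  "fenlufenbel" → prefix "fenlufen" already present; 3 new (b, e, l)
  "fenluvenne" → prefix "fenluv" already present; 4 new (e, n, n, e)
  "fenluro" → prefix "fenlu" already present; 2 new (r, o)
  "fenlubel" → prefix "fenlu" already present; 3 new (b, e, l)
  "fenlutaka" → prefix "fenlut" already present; 3 new (a, k, a)
  "kaka" → 4 new (k, a, k, a)
  "fenlusarro" → prefix "fenlusar" already present; 2 new (r, o)
  "lurun" → 5 new (l, u, r, u, n)
Total nodes = 10 + 5 + 4 + 6 + 7 + 3 + 3 + 3 + 4 + 2 + 3 + 3 + 4 + 2 + 5 = 64

64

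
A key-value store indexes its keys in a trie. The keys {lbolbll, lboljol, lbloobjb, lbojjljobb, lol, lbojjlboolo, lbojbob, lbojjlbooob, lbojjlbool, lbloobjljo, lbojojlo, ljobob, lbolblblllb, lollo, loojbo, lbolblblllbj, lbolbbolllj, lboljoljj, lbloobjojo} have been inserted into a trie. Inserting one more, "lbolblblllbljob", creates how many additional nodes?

4

The longest prefix of "lbolblblllbljob" already in the trie is "lbolblblllb" (length 11).
New nodes needed: |"lbolblblllbljob"| − 11 = 15 − 11 = 4.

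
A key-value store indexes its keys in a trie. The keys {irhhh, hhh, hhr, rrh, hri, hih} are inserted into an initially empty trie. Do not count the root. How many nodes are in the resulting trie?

Insert word by word; a character creates a node only if that edge doesn't already exist:
  "irhhh" → 5 new (i, r, h, h, h)
  "hhh" → 3 new (h, h, h)
  "hhr" → prefix "hh" already present; 1 new (r)
  "rrh" → 3 new (r, r, h)
  "hri" → prefix "h" already present; 2 new (r, i)
  "hih" → prefix "h" already present; 2 new (i, h)
Total nodes = 5 + 3 + 1 + 3 + 2 + 2 = 16

16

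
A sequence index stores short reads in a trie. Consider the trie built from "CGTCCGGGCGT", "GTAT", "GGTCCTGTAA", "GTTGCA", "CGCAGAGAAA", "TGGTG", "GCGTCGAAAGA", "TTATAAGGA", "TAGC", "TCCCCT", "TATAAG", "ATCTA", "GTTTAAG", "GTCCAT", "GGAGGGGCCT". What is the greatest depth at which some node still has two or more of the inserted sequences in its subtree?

3

Look for the deepest trie node that still has at least two words in its subtree.
"GTTGCA" and "GTTTAAG" agree on "GTT" (3 characters) before diverging; nothing deeper is shared.
Longest shared-prefix length: 3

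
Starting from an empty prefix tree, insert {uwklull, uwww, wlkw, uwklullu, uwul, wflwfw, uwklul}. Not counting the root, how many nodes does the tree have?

For each word, the new-node count is its length minus the longest prefix already in the trie:
  "uwklull" → 7 new (u, w, k, l, u, l, l)
  "uwww" → prefix "uw" already present; 2 new (w, w)
  "wlkw" → 4 new (w, l, k, w)
  "uwklullu" → prefix "uwklull" already present; 1 new (u)
  "uwul" → prefix "uw" already present; 2 new (u, l)
  "wflwfw" → prefix "w" already present; 5 new (f, l, w, f, w)
  "uwklul" → prefix "uwklul" already present; 0 new (none)
Total nodes = 7 + 2 + 4 + 1 + 2 + 5 + 0 = 21

21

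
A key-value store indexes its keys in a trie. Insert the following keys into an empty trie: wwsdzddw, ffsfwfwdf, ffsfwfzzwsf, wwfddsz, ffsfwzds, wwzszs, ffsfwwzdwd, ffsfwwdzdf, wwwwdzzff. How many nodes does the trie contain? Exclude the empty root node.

50

Insert word by word; a character creates a node only if that edge doesn't already exist:
  "wwsdzddw" → 8 new (w, w, s, d, z, d, d, w)
  "ffsfwfwdf" → 9 new (f, f, s, f, w, f, w, d, f)
  "ffsfwfzzwsf" → prefix "ffsfwf" already present; 5 new (z, z, w, s, f)
  "wwfddsz" → prefix "ww" already present; 5 new (f, d, d, s, z)
  "ffsfwzds" → prefix "ffsfw" already present; 3 new (z, d, s)
  "wwzszs" → prefix "ww" already present; 4 new (z, s, z, s)
  "ffsfwwzdwd" → prefix "ffsfw" already present; 5 new (w, z, d, w, d)
  "ffsfwwdzdf" → prefix "ffsfww" already present; 4 new (d, z, d, f)
  "wwwwdzzff" → prefix "ww" already present; 7 new (w, w, d, z, z, f, f)
Total nodes = 8 + 9 + 5 + 5 + 3 + 4 + 5 + 4 + 7 = 50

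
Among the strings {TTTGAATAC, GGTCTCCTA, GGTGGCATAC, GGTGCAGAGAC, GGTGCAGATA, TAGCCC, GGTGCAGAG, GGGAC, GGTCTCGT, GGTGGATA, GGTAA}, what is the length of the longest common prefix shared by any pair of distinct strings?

9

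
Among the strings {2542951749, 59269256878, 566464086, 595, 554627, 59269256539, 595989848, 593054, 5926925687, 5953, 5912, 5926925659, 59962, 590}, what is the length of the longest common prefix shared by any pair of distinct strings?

10

Equivalently: take the maximum, over all pairs, of their longest common prefix length.
e.g. "5926925687" and "59269256878" share the prefix "5926925687" of length 10; no pair shares a longer one.
Longest shared-prefix length: 10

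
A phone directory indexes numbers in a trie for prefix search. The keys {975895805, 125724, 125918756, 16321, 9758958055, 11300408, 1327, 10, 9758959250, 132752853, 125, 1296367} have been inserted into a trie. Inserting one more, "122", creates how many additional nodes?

"12" is already a path in the trie; the remaining "2" must be added.
Each of the 1 remaining characters creates one node.

1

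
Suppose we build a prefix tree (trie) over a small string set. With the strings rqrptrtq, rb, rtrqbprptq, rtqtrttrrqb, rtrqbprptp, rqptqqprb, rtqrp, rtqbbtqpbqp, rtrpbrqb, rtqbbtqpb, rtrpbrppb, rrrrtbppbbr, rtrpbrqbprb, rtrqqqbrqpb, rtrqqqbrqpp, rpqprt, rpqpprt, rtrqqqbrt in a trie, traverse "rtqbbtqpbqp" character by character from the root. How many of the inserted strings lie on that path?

2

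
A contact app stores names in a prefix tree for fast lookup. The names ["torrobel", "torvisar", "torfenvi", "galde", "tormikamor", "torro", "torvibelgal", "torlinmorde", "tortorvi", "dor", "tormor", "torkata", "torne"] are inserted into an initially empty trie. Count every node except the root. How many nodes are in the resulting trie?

60

Trace insertions, counting only characters that open a new branch:
  "torrobel" → 8 new (t, o, r, r, o, b, e, l)
  "torvisar" → prefix "tor" already present; 5 new (v, i, s, a, r)
  "torfenvi" → prefix "tor" already present; 5 new (f, e, n, v, i)
  "galde" → 5 new (g, a, l, d, e)
  "tormikamor" → prefix "tor" already present; 7 new (m, i, k, a, m, o, r)
  "torro" → prefix "torro" already present; 0 new (none)
  "torvibelgal" → prefix "torvi" already present; 6 new (b, e, l, g, a, l)
  "torlinmorde" → prefix "tor" already present; 8 new (l, i, n, m, o, r, d, e)
  "tortorvi" → prefix "tor" already present; 5 new (t, o, r, v, i)
  "dor" → 3 new (d, o, r)
  "tormor" → prefix "torm" already present; 2 new (o, r)
  "torkata" → prefix "tor" already present; 4 new (k, a, t, a)
  "torne" → prefix "tor" already present; 2 new (n, e)
Total nodes = 8 + 5 + 5 + 5 + 7 + 0 + 6 + 8 + 5 + 3 + 2 + 4 + 2 = 60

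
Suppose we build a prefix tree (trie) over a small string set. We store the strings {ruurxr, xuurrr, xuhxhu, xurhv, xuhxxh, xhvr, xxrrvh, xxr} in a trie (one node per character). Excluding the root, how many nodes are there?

For each word, the new-node count is its length minus the longest prefix already in the trie:
  "ruurxr" → 6 new (r, u, u, r, x, r)
  "xuurrr" → 6 new (x, u, u, r, r, r)
  "xuhxhu" → prefix "xu" already present; 4 new (h, x, h, u)
  "xurhv" → prefix "xu" already present; 3 new (r, h, v)
  "xuhxxh" → prefix "xuhx" already present; 2 new (x, h)
  "xhvr" → prefix "x" already present; 3 new (h, v, r)
  "xxrrvh" → prefix "x" already present; 5 new (x, r, r, v, h)
  "xxr" → prefix "xxr" already present; 0 new (none)
Total nodes = 6 + 6 + 4 + 3 + 2 + 3 + 5 + 0 = 29

29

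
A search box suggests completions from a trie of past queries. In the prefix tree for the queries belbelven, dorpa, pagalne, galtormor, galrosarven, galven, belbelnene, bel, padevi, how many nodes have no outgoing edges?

A leaf is a node with no children — equivalently, the end of a word that is not a proper prefix of any other stored word.
Those words: "belbelnene", "belbelven", "dorpa", "galrosarven", "galtormor", "galven", "padevi", "pagalne"
Leaf count: 8

8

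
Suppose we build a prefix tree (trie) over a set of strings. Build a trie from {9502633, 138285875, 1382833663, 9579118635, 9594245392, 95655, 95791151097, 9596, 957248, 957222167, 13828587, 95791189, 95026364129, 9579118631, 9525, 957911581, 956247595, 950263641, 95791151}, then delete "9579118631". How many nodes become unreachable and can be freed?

1

After clearing the end-marker at "9579118631", prune upward until reaching a node still needed by another word.
The suffix "1" (1 node) is used only by "9579118631"; the node for "957911863" still has the child "5", so pruning stops there.
Nodes removed: 1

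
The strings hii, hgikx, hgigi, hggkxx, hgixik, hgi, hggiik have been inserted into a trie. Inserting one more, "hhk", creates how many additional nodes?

2

The longest prefix of "hhk" already in the trie is "h" (length 1).
So 3 − 1 = 2 new nodes.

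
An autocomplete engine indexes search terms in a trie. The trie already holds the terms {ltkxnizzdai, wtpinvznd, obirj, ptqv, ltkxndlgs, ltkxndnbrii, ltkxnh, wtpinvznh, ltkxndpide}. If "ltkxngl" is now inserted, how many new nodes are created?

"ltkxn" is already a path in the trie; the remaining "gl" must be added.
So 7 − 5 = 2 new nodes.

2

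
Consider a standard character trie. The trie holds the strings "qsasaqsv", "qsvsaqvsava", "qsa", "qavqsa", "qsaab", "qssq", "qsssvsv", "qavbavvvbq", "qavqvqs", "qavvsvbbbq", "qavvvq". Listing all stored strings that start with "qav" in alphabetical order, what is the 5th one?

Words with prefix "qav", in lexicographic order: "qavbavvvbq", "qavqsa", "qavqvqs", "qavvsvbbbq", "qavvvq"
The 5th is qavvvq.

qavvvq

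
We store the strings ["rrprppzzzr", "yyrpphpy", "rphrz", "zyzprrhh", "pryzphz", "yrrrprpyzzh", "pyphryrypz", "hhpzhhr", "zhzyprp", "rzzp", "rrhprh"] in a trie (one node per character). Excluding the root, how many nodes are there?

76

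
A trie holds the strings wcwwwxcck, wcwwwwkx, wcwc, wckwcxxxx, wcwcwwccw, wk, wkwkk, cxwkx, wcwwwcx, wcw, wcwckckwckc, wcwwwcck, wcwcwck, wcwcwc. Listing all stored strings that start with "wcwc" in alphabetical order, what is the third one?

wcwcwc

DFS of the "wcwc" subtree visits, in order: "wcwc", "wcwckckwckc", "wcwcwc", "wcwcwck", "wcwcwwccw"
Position 3: wcwcwc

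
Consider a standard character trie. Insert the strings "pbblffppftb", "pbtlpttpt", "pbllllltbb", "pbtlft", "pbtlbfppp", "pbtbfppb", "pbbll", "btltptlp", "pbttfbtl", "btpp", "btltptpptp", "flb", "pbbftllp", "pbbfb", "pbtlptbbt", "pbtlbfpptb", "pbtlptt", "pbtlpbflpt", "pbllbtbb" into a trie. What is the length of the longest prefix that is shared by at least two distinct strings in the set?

8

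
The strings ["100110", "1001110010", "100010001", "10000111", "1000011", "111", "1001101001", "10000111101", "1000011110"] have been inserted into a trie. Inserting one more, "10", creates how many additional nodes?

Every character of "10" already lies on an existing path (it is a prefix of some stored word).
No new nodes are needed: 0.

0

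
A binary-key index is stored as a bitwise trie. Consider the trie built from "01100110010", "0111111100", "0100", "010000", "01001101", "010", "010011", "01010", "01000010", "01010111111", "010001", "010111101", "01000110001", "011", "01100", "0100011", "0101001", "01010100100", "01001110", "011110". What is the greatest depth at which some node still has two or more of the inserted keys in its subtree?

7

The deepest shared node is where two words last agree before diverging.
e.g. "0100011" and "01000110001" share the prefix "0100011" of length 7; no pair shares a longer one.
Longest shared-prefix length: 7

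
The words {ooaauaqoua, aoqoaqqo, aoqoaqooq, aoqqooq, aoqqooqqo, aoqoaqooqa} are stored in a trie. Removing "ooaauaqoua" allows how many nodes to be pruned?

10

Walk "ooaauaqoua" from the leaf back toward the root, removing each node that no remaining word uses.
No other word shares any prefix with "ooaauaqoua", so all 10 of its nodes go.
Nodes removed: 10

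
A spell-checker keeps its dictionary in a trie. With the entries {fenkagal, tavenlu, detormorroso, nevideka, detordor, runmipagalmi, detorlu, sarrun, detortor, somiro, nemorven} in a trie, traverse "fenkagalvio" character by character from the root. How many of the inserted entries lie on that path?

Check each prefix of "fenkagalvio" against the stored set — each match is an end-marker on the path.
Prefixes of the query that are stored words: "fenkagal"
Count: 1

1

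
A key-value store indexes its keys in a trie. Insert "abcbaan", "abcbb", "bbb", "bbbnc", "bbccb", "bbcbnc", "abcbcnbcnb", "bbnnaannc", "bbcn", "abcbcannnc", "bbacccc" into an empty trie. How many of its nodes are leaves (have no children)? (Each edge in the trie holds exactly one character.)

Leaves are exactly the stored words that no other stored word extends.
Those words: "abcbaan", "abcbb", "abcbcannnc", "abcbcnbcnb", "bbacccc", "bbbnc", "bbcbnc", "bbccb", "bbcn", "bbnnaannc"
Leaf count: 10

10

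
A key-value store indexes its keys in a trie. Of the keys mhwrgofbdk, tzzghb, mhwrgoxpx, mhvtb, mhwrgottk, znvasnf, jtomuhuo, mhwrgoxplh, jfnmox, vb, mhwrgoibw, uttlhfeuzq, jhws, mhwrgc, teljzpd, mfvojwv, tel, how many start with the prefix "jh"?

Walk to "jh"; the words in its subtree are exactly those with that prefix.
Words under "jh": jhws
Count: 1

1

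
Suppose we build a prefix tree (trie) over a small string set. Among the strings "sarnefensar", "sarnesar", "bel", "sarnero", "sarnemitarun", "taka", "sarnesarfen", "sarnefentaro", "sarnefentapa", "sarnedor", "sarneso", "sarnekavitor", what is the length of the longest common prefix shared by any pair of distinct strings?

The deepest shared node is where two words last agree before diverging.
e.g. "sarnefentapa" and "sarnefentaro" share the prefix "sarnefenta" of length 10; no pair shares a longer one.
Longest shared-prefix length: 10

10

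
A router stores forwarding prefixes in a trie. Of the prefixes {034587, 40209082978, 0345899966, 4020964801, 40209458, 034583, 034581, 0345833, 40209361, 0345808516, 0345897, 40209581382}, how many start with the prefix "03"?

Walk to "03"; the words in its subtree are exactly those with that prefix.
Matches: "0345808516", "034581", "034583", "0345833", "034587", "0345897", "0345899966"
Count: 7

7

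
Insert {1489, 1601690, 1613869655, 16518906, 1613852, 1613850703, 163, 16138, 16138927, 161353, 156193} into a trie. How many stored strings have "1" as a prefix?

11

Filter for entries beginning with "1":
Matches: "1489", "156193", "1601690", "161353", "16138", "1613850703", "1613852", "1613869655", "16138927", "163", "16518906"
Count: 11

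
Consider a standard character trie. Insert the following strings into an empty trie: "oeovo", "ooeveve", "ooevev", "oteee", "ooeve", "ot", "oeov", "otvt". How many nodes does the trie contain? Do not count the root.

17

Count nodes per top-level branch (shared prefixes stored once):
  'o'-branch (oeov, oeovo, ooeve, ooevev, ooeveve, ot, oteee, otvt): 17 nodes
Sum: 17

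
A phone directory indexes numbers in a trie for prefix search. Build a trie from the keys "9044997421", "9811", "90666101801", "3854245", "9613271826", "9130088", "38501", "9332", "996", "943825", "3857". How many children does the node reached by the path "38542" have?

1

Walk "38542" from the root, arriving at one node.
Characters that immediately follow "38542" among the stored strings: {4}.
That node has 1 child edge.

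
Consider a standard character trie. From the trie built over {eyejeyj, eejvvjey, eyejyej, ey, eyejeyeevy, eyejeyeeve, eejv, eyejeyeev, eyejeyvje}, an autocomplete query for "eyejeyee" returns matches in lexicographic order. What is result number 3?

eyejeyeevy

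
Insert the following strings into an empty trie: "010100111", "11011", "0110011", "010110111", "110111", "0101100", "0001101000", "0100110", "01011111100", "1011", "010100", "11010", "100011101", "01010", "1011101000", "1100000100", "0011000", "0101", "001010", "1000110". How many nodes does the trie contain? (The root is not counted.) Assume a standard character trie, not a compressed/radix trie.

78

Trace insertions, counting only characters that open a new branch:
  "010100111" → 9 new (0, 1, 0, 1, 0, 0, 1, 1, 1)
  "11011" → 5 new (1, 1, 0, 1, 1)
  "0110011" → prefix "01" already present; 5 new (1, 0, 0, 1, 1)
  "010110111" → prefix "0101" already present; 5 new (1, 0, 1, 1, 1)
  "110111" → prefix "11011" already present; 1 new (1)
  "0101100" → prefix "010110" already present; 1 new (0)
  "0001101000" → prefix "0" already present; 9 new (0, 0, 1, 1, 0, 1, 0, 0, 0)
  "0100110" → prefix "010" already present; 4 new (0, 1, 1, 0)
  "01011111100" → prefix "01011" already present; 6 new (1, 1, 1, 1, 0, 0)
  "1011" → prefix "1" already present; 3 new (0, 1, 1)
  "010100" → prefix "010100" already present; 0 new (none)
  "11010" → prefix "1101" already present; 1 new (0)
  "100011101" → prefix "10" already present; 7 new (0, 0, 1, 1, 1, 0, 1)
  "01010" → prefix "01010" already present; 0 new (none)
  "1011101000" → prefix "1011" already present; 6 new (1, 0, 1, 0, 0, 0)
  "1100000100" → prefix "110" already present; 7 new (0, 0, 0, 0, 1, 0, 0)
  "0011000" → prefix "00" already present; 5 new (1, 1, 0, 0, 0)
  "0101" → prefix "0101" already present; 0 new (none)
  "001010" → prefix "001" already present; 3 new (0, 1, 0)
  "1000110" → prefix "100011" already present; 1 new (0)
Total nodes = 9 + 5 + 5 + 5 + 1 + 1 + 9 + 4 + 6 + 3 + 0 + 1 + 7 + 0 + 6 + 7 + 5 + 0 + 3 + 1 = 78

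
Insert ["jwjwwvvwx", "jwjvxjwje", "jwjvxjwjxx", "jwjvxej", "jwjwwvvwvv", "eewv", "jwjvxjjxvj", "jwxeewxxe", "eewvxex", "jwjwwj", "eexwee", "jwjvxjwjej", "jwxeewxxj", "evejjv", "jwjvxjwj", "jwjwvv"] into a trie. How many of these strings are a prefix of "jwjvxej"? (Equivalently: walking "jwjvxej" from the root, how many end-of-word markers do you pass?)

1

Walk "jwjvxej" from the root; an end-of-word marker is hit whenever a stored word is a prefix of "jwjvxej".
Prefixes of the query that are stored words: "jwjvxej"
Count: 1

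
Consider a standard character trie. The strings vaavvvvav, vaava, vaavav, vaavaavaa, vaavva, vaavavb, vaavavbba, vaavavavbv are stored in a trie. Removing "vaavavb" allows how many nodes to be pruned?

After clearing the end-marker at "vaavavb", prune upward until reaching a node still needed by another word.
Every node on "vaavavb" is still needed (e.g. by "vaavavbba"), so nothing is freed.
Nodes removed: 0

0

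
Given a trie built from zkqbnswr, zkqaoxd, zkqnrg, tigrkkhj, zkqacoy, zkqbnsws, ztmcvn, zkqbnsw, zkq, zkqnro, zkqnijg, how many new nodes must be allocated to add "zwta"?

3

Walking "zwta" from the root, the first 1 characters ("z") follow existing edges; "w" is the first miss.
So 4 − 1 = 3 new nodes.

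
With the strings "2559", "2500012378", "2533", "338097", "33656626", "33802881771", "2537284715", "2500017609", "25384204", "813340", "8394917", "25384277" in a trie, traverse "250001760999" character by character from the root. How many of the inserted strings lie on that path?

1

Traverse "250001760999" character by character; count nodes along the way that are marked as word ends.
Prefixes of the query that are stored words: "2500017609"
Count: 1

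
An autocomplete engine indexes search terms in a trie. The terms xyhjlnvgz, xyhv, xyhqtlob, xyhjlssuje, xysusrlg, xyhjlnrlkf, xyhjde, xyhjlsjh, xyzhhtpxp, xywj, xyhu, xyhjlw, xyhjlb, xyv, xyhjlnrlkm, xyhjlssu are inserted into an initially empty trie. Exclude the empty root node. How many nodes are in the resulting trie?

Trace insertions, counting only characters that open a new branch:
  "xyhjlnvgz" → 9 new (x, y, h, j, l, n, v, g, z)
  "xyhv" → prefix "xyh" already present; 1 new (v)
  "xyhqtlob" → prefix "xyh" already present; 5 new (q, t, l, o, b)
  "xyhjlssuje" → prefix "xyhjl" already present; 5 new (s, s, u, j, e)
  "xysusrlg" → prefix "xy" already present; 6 new (s, u, s, r, l, g)
  "xyhjlnrlkf" → prefix "xyhjln" already present; 4 new (r, l, k, f)
  "xyhjde" → prefix "xyhj" already present; 2 new (d, e)
  "xyhjlsjh" → prefix "xyhjls" already present; 2 new (j, h)
  "xyzhhtpxp" → prefix "xy" already present; 7 new (z, h, h, t, p, x, p)
  "xywj" → prefix "xy" already present; 2 new (w, j)
  "xyhu" → prefix "xyh" already present; 1 new (u)
  "xyhjlw" → prefix "xyhjl" already present; 1 new (w)
  "xyhjlb" → prefix "xyhjl" already present; 1 new (b)
  "xyv" → prefix "xy" already present; 1 new (v)
  "xyhjlnrlkm" → prefix "xyhjlnrlk" already present; 1 new (m)
  "xyhjlssu" → prefix "xyhjlssu" already present; 0 new (none)
Total nodes = 9 + 1 + 5 + 5 + 6 + 4 + 2 + 2 + 7 + 2 + 1 + 1 + 1 + 1 + 1 + 0 = 48

48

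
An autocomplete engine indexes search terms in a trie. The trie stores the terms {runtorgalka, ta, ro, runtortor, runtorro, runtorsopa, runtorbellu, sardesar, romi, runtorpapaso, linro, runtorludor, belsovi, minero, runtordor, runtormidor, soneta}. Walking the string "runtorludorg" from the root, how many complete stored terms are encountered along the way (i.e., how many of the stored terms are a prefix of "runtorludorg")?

Traverse "runtorludorg" character by character; count nodes along the way that are marked as word ends.
Prefixes of the query that are stored words: "runtorludor"
Count: 1

1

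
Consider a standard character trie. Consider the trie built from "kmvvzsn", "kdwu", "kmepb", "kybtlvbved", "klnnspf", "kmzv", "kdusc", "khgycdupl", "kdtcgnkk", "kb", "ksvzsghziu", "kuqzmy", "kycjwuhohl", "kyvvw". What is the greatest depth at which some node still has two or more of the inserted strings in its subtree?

Look for the deepest trie node that still has at least two words in its subtree.
e.g. "kdtcgnkk" and "kdusc" share the prefix "kd" of length 2; no pair shares a longer one.
Longest shared-prefix length: 2

2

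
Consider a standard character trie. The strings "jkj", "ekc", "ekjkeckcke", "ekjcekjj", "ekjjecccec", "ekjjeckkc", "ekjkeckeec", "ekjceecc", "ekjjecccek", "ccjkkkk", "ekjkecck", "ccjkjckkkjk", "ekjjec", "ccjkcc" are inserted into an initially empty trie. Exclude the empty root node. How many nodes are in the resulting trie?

54

For each word, the new-node count is its length minus the longest prefix already in the trie:
  "jkj" → 3 new (j, k, j)
  "ekc" → 3 new (e, k, c)
  "ekjkeckcke" → prefix "ek" already present; 8 new (j, k, e, c, k, c, k, e)
  "ekjcekjj" → prefix "ekj" already present; 5 new (c, e, k, j, j)
  "ekjjecccec" → prefix "ekj" already present; 7 new (j, e, c, c, c, e, c)
  "ekjjeckkc" → prefix "ekjjec" already present; 3 new (k, k, c)
  "ekjkeckeec" → prefix "ekjkeck" already present; 3 new (e, e, c)
  "ekjceecc" → prefix "ekjce" already present; 3 new (e, c, c)
  "ekjjecccek" → prefix "ekjjeccce" already present; 1 new (k)
  "ccjkkkk" → 7 new (c, c, j, k, k, k, k)
  "ekjkecck" → prefix "ekjkec" already present; 2 new (c, k)
  "ccjkjckkkjk" → prefix "ccjk" already present; 7 new (j, c, k, k, k, j, k)
  "ekjjec" → prefix "ekjjec" already present; 0 new (none)
  "ccjkcc" → prefix "ccjk" already present; 2 new (c, c)
Total nodes = 3 + 3 + 8 + 5 + 7 + 3 + 3 + 3 + 1 + 7 + 2 + 7 + 0 + 2 = 54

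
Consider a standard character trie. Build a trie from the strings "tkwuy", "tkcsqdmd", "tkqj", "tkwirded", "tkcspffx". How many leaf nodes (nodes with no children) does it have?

5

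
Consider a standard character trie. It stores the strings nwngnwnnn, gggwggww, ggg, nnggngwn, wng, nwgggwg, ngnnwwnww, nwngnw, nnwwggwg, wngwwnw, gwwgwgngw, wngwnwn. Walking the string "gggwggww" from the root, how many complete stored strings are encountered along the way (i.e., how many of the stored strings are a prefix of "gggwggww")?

Traverse "gggwggww" character by character; count nodes along the way that are marked as word ends.
Prefixes of the query that are stored words: "ggg", "gggwggww"
Count: 2

2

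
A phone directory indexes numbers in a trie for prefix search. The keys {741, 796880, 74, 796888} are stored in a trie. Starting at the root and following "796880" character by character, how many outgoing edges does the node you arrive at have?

0

Follow the path "796880" to its node, then look at its outgoing edges.
No stored string extends past "796880".
That node has 0 child edges.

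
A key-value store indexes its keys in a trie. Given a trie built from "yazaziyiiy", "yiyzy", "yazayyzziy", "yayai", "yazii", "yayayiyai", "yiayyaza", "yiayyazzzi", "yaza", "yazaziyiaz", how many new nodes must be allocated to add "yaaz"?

2

"ya" is already a path in the trie; the remaining "az" must be added.
So 4 − 2 = 2 new nodes.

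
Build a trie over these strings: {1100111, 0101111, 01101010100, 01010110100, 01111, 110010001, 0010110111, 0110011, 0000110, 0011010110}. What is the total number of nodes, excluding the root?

Insert word by word; a character creates a node only if that edge doesn't already exist:
  "1100111" → 7 new (1, 1, 0, 0, 1, 1, 1)
  "0101111" → 7 new (0, 1, 0, 1, 1, 1, 1)
  "01101010100" → prefix "01" already present; 9 new (1, 0, 1, 0, 1, 0, 1, 0, 0)
  "01010110100" → prefix "0101" already present; 7 new (0, 1, 1, 0, 1, 0, 0)
  "01111" → prefix "011" already present; 2 new (1, 1)
  "110010001" → prefix "11001" already present; 4 new (0, 0, 0, 1)
  "0010110111" → prefix "0" already present; 9 new (0, 1, 0, 1, 1, 0, 1, 1, 1)
  "0110011" → prefix "0110" already present; 3 new (0, 1, 1)
  "0000110" → prefix "00" already present; 5 new (0, 0, 1, 1, 0)
  "0011010110" → prefix "001" already present; 7 new (1, 0, 1, 0, 1, 1, 0)
Total nodes = 7 + 7 + 9 + 7 + 2 + 4 + 9 + 3 + 5 + 7 = 60

60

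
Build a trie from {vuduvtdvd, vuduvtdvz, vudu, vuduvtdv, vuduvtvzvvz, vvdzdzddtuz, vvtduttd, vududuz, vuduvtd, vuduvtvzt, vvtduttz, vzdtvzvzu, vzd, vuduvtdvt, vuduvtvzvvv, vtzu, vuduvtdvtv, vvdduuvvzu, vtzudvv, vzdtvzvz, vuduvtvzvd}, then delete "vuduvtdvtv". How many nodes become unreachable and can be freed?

1

After clearing the end-marker at "vuduvtdvtv", prune upward until reaching a node still needed by another word.
The suffix "v" (1 node) is used only by "vuduvtdvtv"; "vuduvtdvt" is itself a stored word, so pruning stops there.
Nodes removed: 1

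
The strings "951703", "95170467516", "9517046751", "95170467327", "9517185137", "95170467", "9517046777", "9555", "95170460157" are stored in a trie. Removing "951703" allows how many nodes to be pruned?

1

A node on "951703"'s path can go only if nothing else ends at it or branches off below it.
The suffix "3" (1 node) is used only by "951703"; the node for "95170" still has the child "4", so pruning stops there.
Nodes removed: 1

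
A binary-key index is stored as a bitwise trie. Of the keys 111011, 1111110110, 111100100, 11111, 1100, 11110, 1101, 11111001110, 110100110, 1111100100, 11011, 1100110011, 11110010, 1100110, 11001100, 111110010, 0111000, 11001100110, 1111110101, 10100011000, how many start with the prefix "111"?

10

Walk to "111"; the words in its subtree are exactly those with that prefix.
Words under "111": 111011, 11110, 11110010, 111100100, 11111, 111110010, 1111100100, 11111001110, 1111110101, 1111110110
Count: 10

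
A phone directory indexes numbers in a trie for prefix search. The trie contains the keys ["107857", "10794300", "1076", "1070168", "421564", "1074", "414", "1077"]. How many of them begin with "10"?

Filter for entries beginning with "10":
Words under "10": 1070168, 1074, 1076, 1077, 107857, 10794300
Count: 6

6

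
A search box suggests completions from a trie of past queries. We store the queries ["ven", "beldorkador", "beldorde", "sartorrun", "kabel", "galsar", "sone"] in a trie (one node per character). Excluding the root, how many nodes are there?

Trace insertions, counting only characters that open a new branch:
  "ven" → 3 new (v, e, n)
  "beldorkador" → 11 new (b, e, l, d, o, r, k, a, d, o, r)
  "beldorde" → prefix "beldor" already present; 2 new (d, e)
  "sartorrun" → 9 new (s, a, r, t, o, r, r, u, n)
  "kabel" → 5 new (k, a, b, e, l)
  "galsar" → 6 new (g, a, l, s, a, r)
  "sone" → prefix "s" already present; 3 new (o, n, e)
Total nodes = 3 + 11 + 2 + 9 + 5 + 6 + 3 = 39

39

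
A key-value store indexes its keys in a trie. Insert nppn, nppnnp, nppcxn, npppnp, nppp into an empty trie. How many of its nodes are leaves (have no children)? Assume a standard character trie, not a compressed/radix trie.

Leaves are exactly the stored words that no other stored word extends.
Those words: "nppcxn", "nppnnp", "npppnp"
Leaf count: 3

3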